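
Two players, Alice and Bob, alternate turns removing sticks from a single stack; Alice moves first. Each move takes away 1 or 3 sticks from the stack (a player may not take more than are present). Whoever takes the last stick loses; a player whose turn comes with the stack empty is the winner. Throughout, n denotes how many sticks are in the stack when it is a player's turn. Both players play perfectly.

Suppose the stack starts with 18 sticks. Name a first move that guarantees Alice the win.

Remove 1, leaving 17.

Work bottom-up. With no move the player to move wins. Otherwise the position is W if at least one move leads to an L position for the opponent, and L if every move leads to a W.
n=0: no move; the opponent has just taken the last stick and therefore loses → W
n=1: →0(W) only, which is W, so L
n=2: →1(L), so W
n=3: →2(W), 0(W) — all W, so L
n=4: →3(L), so W
n=5: →4(W), 2(W) — all W, so L
n=6: →5(L), so W
n=7: →6(W), 4(W) — all W, so L
n=8: →7(L), so W
n=9: →8(W), 6(W) — all W, so L
n=10: →9(L), so W
n=11: →10(W), 8(W) — all W, so L
n=12: →11(L), so W
n=13: →12(W), 10(W) — all W, so L
n=14: →13(L), so W
n=15: →14(W), 12(W) — all W, so L
n=16: →15(L), so W
n=17: →16(W), 14(W) — all W, so L
n=18: →17(L), so W
From 18, the L positions reachable in one move are: 17, 15. Any move reaching one of these is winning.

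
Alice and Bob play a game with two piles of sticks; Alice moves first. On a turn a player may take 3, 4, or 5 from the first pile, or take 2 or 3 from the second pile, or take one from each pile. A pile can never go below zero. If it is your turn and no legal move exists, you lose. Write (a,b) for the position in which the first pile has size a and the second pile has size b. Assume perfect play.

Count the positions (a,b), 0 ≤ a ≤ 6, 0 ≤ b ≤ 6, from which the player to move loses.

Label each position W (a win for the player to move) or L (a loss). A position with no legal move is L; any other position is W exactly when some move reaches an L, and L when every move reaches a W.
Every move lowers a or b (never raises either), so fill the grid row by row in increasing a, and left to right within a row: each cell's successors are then already labelled.
      b=0  b=1  b=2  b=3  b=4  b=5  b=6
a=0:    L    L    W    W    W    L    L
a=1:    L    W    W    W    L    L    W
a=2:    L    W    W    W    L    W    W
a=3:    W    W    L    L    W    W    W
a=4:    W    W    L    W    W    W    W
a=5:    W    W    L    W    W    W    W
a=6:    W    L    W    W    W    W    L
Cells with no legal move (terminal, hence L): (0,0), (0,1), (1,0), (2,0).
The remaining L cells, each justified by listing all of its moves:
(0,5): moves to (0,3)(W), (0,2)(W); every one is W ⇒ L
(0,6): moves to (0,4)(W), (0,3)(W); every one is W ⇒ L
(1,4): moves to (1,2)(W), (1,1)(W), (0,3)(W); every one is W ⇒ L
(1,5): moves to (1,3)(W), (1,2)(W), (0,4)(W); every one is W ⇒ L
(2,4): moves to (2,2)(W), (2,1)(W), (1,3)(W); every one is W ⇒ L
(3,2): moves to (0,2)(W), (3,0)(W), (2,1)(W); every one is W ⇒ L
(3,3): moves to (0,3)(W), (3,1)(W), (3,0)(W), (2,2)(W); every one is W ⇒ L
(4,2): moves to (1,2)(W), (0,2)(W), (4,0)(W), (3,1)(W); every one is W ⇒ L
(5,2): moves to (2,2)(W), (1,2)(W), (0,2)(W), (5,0)(W), (4,1)(W); every one is W ⇒ L
(6,1): moves to (3,1)(W), (2,1)(W), (1,1)(W), (5,0)(W); every one is W ⇒ L
(6,6): moves to (3,6)(W), (2,6)(W), (1,6)(W), (6,4)(W), (6,3)(W), (5,5)(W); every one is W ⇒ L
Every other cell has at least one move into one of the L cells above, so it is W.
L cells per row: a=0: 4, a=1: 3, a=2: 2, a=3: 2, a=4: 1, a=5: 1, a=6: 2; total 15.

15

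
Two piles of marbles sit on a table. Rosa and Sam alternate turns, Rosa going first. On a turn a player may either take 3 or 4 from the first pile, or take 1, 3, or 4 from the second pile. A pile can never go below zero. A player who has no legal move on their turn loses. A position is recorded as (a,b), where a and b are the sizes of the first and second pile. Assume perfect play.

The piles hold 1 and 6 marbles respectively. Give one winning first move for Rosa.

Move to (1,2).

Positions with no move are L. A position that does have a move is losing for the player to move precisely when every available move leads to a winning position for the opponent. Fill in the labels:
No move ever increases a pile, so every position that can arise here has a ≤ 1 and b ≤ 6; it is enough to label the cells with 0 ≤ a ≤ 1 and 0 ≤ b ≤ 6.
Every move lowers a or b (never raises either), so fill the grid row by row in increasing a, and left to right within a row: each cell's successors are then already labelled.
      b=0  b=1  b=2  b=3  b=4  b=5  b=6
a=0:    L    W    L    W    W    W    W
a=1:    L    W    L    W    W    W    W
Cells with no legal move (terminal, hence L): (0,0), (1,0).
The remaining L cells, each justified by listing all of its moves:
(0,2): only reaches (0,1)(W), which is W → L
(1,2): only reaches (1,1)(W), which is W → L
Every other cell has at least one move into one of the L cells above, so it is W.
From (1,6), the L positions reachable in one move are: (1,2).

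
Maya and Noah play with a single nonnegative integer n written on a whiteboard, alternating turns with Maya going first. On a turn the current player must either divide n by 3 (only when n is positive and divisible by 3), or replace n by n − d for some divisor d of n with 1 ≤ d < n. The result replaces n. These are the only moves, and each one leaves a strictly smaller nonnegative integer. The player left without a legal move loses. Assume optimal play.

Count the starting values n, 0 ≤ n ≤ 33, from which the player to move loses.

Build the W/L table. Terminal = L. A non-terminal position is W if it has a move to some L; otherwise it is L.
n=0: no move → L
n=1: no move → L
n=2: W (go to 1, an L position)
n=3: W (go to 1, an L position)
n=4: L (options 2(W), 3(W) are all W)
n=5: W (go to 4, an L position)
n=6: W (go to 4, an L position)
n=7: L (sole option 6(W) is W)
n=8: W (go to 4, an L position)
n=9: L (options 3(W), 6(W), 8(W) are all W)
n=10: W (go to 9, an L position)
n=11: L (sole option 10(W) is W)
n=12: W (go to 4, an L position)
n=13: L (sole option 12(W) is W)
n=14: W (go to 7, an L position)
n=15: L (options 5(W), 10(W), 12(W), 14(W) are all W)
n=16: W (go to 15, an L position)
n=17: L (sole option 16(W) is W)
n=18: W (go to 9, an L position)
n=19: L (sole option 18(W) is W)
n=20: W (go to 15, an L position)
n=21: W (go to 7, an L position)
n=22: W (go to 11, an L position)
n=23: L (sole option 22(W) is W)
n=24: W (go to 23, an L position)
n=25: L (options 20(W), 24(W) are all W)
n=26: W (go to 13, an L position)
n=27: W (go to 9, an L position)
n=28: L (options 14(W), 21(W), 24(W), 26(W), 27(W) are all W)
n=29: W (go to 28, an L position)
n=30: W (go to 15, an L position)
n=31: L (sole option 30(W) is W)
n=32: W (go to 28, an L position)
n=33: W (go to 11, an L position)
L entries with 0 ≤ n ≤ 33: n = 0, 1, 4, 7, 9, 11, 13, 15, 17, 19, 23, 25, 28, 31; that makes 14.

14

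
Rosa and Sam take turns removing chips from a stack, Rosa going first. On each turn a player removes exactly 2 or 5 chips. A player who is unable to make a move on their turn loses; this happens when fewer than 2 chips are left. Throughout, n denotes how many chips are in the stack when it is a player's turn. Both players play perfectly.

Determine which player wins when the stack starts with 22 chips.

Sam wins.

Classify positions by backward induction: terminal positions (no move available) are L. From any other position, the mover wins iff some move reaches an L.
n=0: no move → L
n=1: no move → L
n=2: reaches L-position 0 → W
n=3: reaches L-position 1 → W
n=4: only reaches 2(W), which is W → L
n=5: reaches L-position 0 → W
n=6: reaches L-position 4 → W
n=7: only reaches 5(W), 2(W), all W → L
n=8: only reaches 6(W), 3(W), all W → L
n=9: reaches L-position 7 → W
n=10: reaches L-position 8 → W
n=11: only reaches 9(W), 6(W), all W → L
n=12: reaches L-position 7 → W
n=13: reaches L-position 11 → W
n=14: only reaches 12(W), 9(W), all W → L
n=15: only reaches 13(W), 10(W), all W → L
n=16: reaches L-position 14 → W
n=17: reaches L-position 15 → W
n=18: only reaches 16(W), 13(W), all W → L
n=19: reaches L-position 14 → W
n=20: reaches L-position 18 → W
n=21: only reaches 19(W), 16(W), all W → L
n=22: only reaches 20(W), 17(W), all W → L
Every move from 22 reaches a W position, so the mover loses.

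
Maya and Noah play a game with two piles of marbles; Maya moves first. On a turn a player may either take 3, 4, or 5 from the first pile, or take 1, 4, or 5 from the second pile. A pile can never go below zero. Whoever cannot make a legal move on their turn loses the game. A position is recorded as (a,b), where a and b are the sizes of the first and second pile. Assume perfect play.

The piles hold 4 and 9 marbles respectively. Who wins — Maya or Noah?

Noah wins.

Work bottom-up. With no move the player to move loses. Otherwise the position is W if at least one move leads to an L position for the opponent, and L if every move leads to a W.
No move ever increases a pile, so every position that can arise here has a ≤ 4 and b ≤ 9; it is enough to label the cells with 0 ≤ a ≤ 4 and 0 ≤ b ≤ 9.
Every move lowers a or b (never raises either), so fill the grid row by row in increasing a, and left to right within a row: each cell's successors are then already labelled.
      b=0  b=1  b=2  b=3  b=4  b=5  b=6  b=7  b=8  b=9
a=0:    L    W    L    W    W    W    W    W    L    W
a=1:    L    W    L    W    W    W    W    W    L    W
a=2:    L    W    L    W    W    W    W    W    L    W
a=3:    W    L    W    L    W    W    W    W    W    L
a=4:    W    L    W    L    W    W    W    W    W    L
Cells with no legal move (terminal, hence L): (0,0), (1,0), (2,0).
The remaining L cells, each justified by listing all of its moves:
(0,2): L (sole option (0,1)(W) is W)
(0,8): L (options (0,7)(W), (0,4)(W), (0,3)(W) are all W)
(1,2): L (sole option (1,1)(W) is W)
(1,8): L (options (1,7)(W), (1,4)(W), (1,3)(W) are all W)
(2,2): L (sole option (2,1)(W) is W)
(2,8): L (options (2,7)(W), (2,4)(W), (2,3)(W) are all W)
(3,1): L (options (0,1)(W), (3,0)(W) are all W)
(3,3): L (options (0,3)(W), (3,2)(W) are all W)
(3,9): L (options (0,9)(W), (3,8)(W), (3,5)(W), (3,4)(W) are all W)
(4,1): L (options (1,1)(W), (0,1)(W), (4,0)(W) are all W)
(4,3): L (options (1,3)(W), (0,3)(W), (4,2)(W) are all W)
(4,9): L (options (1,9)(W), (0,9)(W), (4,8)(W), (4,5)(W), (4,4)(W) are all W)
Every other cell has at least one move into one of the L cells above, so it is W.
Every move from (4,9) reaches a W position, so the mover loses.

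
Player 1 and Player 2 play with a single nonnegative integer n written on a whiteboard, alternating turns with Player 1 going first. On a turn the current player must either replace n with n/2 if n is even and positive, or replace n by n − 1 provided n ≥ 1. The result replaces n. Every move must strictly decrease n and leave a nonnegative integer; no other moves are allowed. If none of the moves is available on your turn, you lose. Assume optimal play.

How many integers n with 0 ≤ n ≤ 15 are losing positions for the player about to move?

8

Classify positions by backward induction: terminal positions (no move available) are L. From any other position, the mover wins iff some move reaches an L.
n=0: no move → L
n=1: can move to 0, which is L ⇒ W
n=2: the only move is to 1(W), a W ⇒ L
n=3: can move to 2, which is L ⇒ W
n=4: can move to 2, which is L ⇒ W
n=5: the only move is to 4(W), a W ⇒ L
n=6: can move to 5, which is L ⇒ W
n=7: the only move is to 6(W), a W ⇒ L
n=8: can move to 7, which is L ⇒ W
n=9: the only move is to 8(W), a W ⇒ L
n=10: can move to 5, which is L ⇒ W
n=11: the only move is to 10(W), a W ⇒ L
n=12: can move to 11, which is L ⇒ W
n=13: the only move is to 12(W), a W ⇒ L
n=14: can move to 7, which is L ⇒ W
n=15: the only move is to 14(W), a W ⇒ L
L entries with 0 ≤ n ≤ 15: n = 0, 2, 5, 7, 9, 11, 13, 15; that makes 8.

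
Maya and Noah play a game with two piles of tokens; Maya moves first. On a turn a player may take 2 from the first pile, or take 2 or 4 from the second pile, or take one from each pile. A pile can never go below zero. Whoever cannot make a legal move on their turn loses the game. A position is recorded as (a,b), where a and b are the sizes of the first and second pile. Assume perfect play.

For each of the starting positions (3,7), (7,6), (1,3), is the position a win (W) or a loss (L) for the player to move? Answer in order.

(3,7): L, (7,6): W, (1,3): L

Work bottom-up. With no move the player to move loses. Otherwise the position is W if at least one move leads to an L position for the opponent, and L if every move leads to a W.
No move ever increases a pile, so every position that can arise here has a ≤ 7 and b ≤ 7; it is enough to label the cells with 0 ≤ a ≤ 7 and 0 ≤ b ≤ 7.
Every move lowers a or b (never raises either), so fill the grid row by row in increasing a, and left to right within a row: each cell's successors are then already labelled.
      b=0  b=1  b=2  b=3  b=4  b=5  b=6  b=7
a=0:    L    L    W    W    W    W    L    L
a=1:    L    W    W    L    W    W    L    W
a=2:    W    W    L    L    W    W    W    W
a=3:    W    L    L    W    W    W    W    L
a=4:    L    L    W    W    W    W    L    L
a=5:    L    W    W    L    W    W    L    W
a=6:    W    W    L    L    W    W    W    W
a=7:    W    L    L    W    W    W    W    L
Cells with no legal move (terminal, hence L): (0,0), (0,1), (1,0).
The remaining L cells, each justified by listing all of its moves:
(0,6): L (options (0,4)(W), (0,2)(W) are all W)
(0,7): L (options (0,5)(W), (0,3)(W) are all W)
(1,3): L (options (1,1)(W), (0,2)(W) are all W)
(1,6): L (options (1,4)(W), (1,2)(W), (0,5)(W) are all W)
(2,2): L (options (0,2)(W), (2,0)(W), (1,1)(W) are all W)
(2,3): L (options (0,3)(W), (2,1)(W), (1,2)(W) are all W)
(3,1): L (options (1,1)(W), (2,0)(W) are all W)
(3,2): L (options (1,2)(W), (3,0)(W), (2,1)(W) are all W)
(3,7): L (options (1,7)(W), (3,5)(W), (3,3)(W), (2,6)(W) are all W)
(4,0): L (sole option (2,0)(W) is W)
(4,1): L (options (2,1)(W), (3,0)(W) are all W)
(4,6): L (options (2,6)(W), (4,4)(W), (4,2)(W), (3,5)(W) are all W)
(4,7): L (options (2,7)(W), (4,5)(W), (4,3)(W), (3,6)(W) are all W)
(5,0): L (sole option (3,0)(W) is W)
(5,3): L (options (3,3)(W), (5,1)(W), (4,2)(W) are all W)
(5,6): L (options (3,6)(W), (5,4)(W), (5,2)(W), (4,5)(W) are all W)
(6,2): L (options (4,2)(W), (6,0)(W), (5,1)(W) are all W)
(6,3): L (options (4,3)(W), (6,1)(W), (5,2)(W) are all W)
(7,1): L (options (5,1)(W), (6,0)(W) are all W)
(7,2): L (options (5,2)(W), (7,0)(W), (6,1)(W) are all W)
(7,7): L (options (5,7)(W), (7,5)(W), (7,3)(W), (6,6)(W) are all W)
Every other cell has at least one move into one of the L cells above, so it is W.
(3,7): one of the L cells justified above, so L
(7,6): the move to (5,6) reaches an L cell, so W
(1,3): one of the L cells justified above, so L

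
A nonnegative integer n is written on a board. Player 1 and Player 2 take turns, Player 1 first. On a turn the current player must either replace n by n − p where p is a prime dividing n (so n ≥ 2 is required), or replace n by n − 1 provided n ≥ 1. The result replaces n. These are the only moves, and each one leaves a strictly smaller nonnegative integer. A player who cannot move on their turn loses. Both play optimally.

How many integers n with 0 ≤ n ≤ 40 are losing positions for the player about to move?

11

Classify positions by backward induction: terminal positions (no move available) are L. From any other position, the mover wins iff some move reaches an L.
n=0: no move → L
n=1: →0(L), so W
n=2: →0(L), so W
n=3: →0(L), so W
n=4: →2(W), 3(W) — all W, so L
n=5: →0(L), so W
n=6: →4(L), so W
n=7: →0(L), so W
n=8: →6(W), 7(W) — all W, so L
n=9: →8(L), so W
n=10: →8(L), so W
n=11: →0(L), so W
n=12: →9(W), 10(W), 11(W) — all W, so L
n=13: →0(L), so W
n=14: →12(L), so W
n=15: →12(L), so W
n=16: →14(W), 15(W) — all W, so L
n=17: →0(L), so W
n=18: →16(L), so W
n=19: →0(L), so W
n=20: →15(W), 18(W), 19(W) — all W, so L
n=21: →20(L), so W
n=22: →20(L), so W
n=23: →0(L), so W
n=24: →21(W), 22(W), 23(W) — all W, so L
n=25: →20(L), so W
n=26: →24(L), so W
n=27: →24(L), so W
n=28: →21(W), 26(W), 27(W) — all W, so L
n=29: →0(L), so W
n=30: →28(L), so W
n=31: →0(L), so W
n=32: →30(W), 31(W) — all W, so L
n=33: →32(L), so W
n=34: →32(L), so W
n=35: →28(L), so W
n=36: →33(W), 34(W), 35(W) — all W, so L
n=37: →0(L), so W
n=38: →36(L), so W
n=39: →36(L), so W
n=40: →35(W), 38(W), 39(W) — all W, so L
L entries with 0 ≤ n ≤ 40: n = 0, 4, 8, 12, 16, 20, 24, 28, 32, 36, 40; that makes 11.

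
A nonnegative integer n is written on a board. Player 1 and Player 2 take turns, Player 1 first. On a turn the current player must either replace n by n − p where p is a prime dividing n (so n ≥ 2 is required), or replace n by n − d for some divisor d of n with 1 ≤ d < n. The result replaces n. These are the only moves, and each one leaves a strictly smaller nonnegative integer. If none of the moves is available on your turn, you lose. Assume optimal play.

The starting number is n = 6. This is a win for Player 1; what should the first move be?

Move to 4.

Compute win/loss labels from the base case upward. A position with no move is L. Any other position is W if it can reach an L in one move, else L.
n=0: no move → L
n=1: no move → L
n=2: reaches L-position 0 → W
n=3: reaches L-position 0 → W
n=4: only reaches 2(W), 3(W), all W → L
n=5: reaches L-position 0 → W
n=6: reaches L-position 4 → W
From 6, the L positions reachable in one move are: 4.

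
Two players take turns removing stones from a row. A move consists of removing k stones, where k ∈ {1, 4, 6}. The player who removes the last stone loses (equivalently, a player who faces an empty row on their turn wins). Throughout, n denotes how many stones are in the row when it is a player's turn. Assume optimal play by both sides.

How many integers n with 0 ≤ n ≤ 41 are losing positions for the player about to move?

Label each position W (a win for the player to move) or L (a loss). A position with no legal move is W; any other position is W exactly when some move reaches an L, and L when every move reaches a W.
n=0: no move; the opponent has just taken the last stone and therefore loses → W
n=1: L (sole option 0(W) is W)
n=2: W (go to 1, an L position)
n=3: L (sole option 2(W) is W)
n=4: W (go to 3, an L position)
n=5: W (go to 1, an L position)
n=6: L (options 5(W), 2(W), 0(W) are all W)
n=7: W (go to 6, an L position)
n=8: L (options 7(W), 4(W), 2(W) are all W)
n=9: W (go to 8, an L position)
n=10: W (go to 6, an L position)
n=11: L (options 10(W), 7(W), 5(W) are all W)
n=12: W (go to 11, an L position)
n=13: L (options 12(W), 9(W), 7(W) are all W)
n=14: W (go to 13, an L position)
n=15: W (go to 11, an L position)
n=16: L (options 15(W), 12(W), 10(W) are all W)
n=17: W (go to 16, an L position)
n=18: L (options 17(W), 14(W), 12(W) are all W)
n=19: W (go to 18, an L position)
n=20: W (go to 16, an L position)
n=21: L (options 20(W), 17(W), 15(W) are all W)
n=22: W (go to 21, an L position)
n=23: L (options 22(W), 19(W), 17(W) are all W)
n=24: W (go to 23, an L position)
n=25: W (go to 21, an L position)
n=26: L (options 25(W), 22(W), 20(W) are all W)
n=27: W (go to 26, an L position)
n=28: L (options 27(W), 24(W), 22(W) are all W)
n=29: W (go to 28, an L position)
n=30: W (go to 26, an L position)
n=31: L (options 30(W), 27(W), 25(W) are all W)
n=32: W (go to 31, an L position)
n=33: L (options 32(W), 29(W), 27(W) are all W)
n=34: W (go to 33, an L position)
n=35: W (go to 31, an L position)
n=36: L (options 35(W), 32(W), 30(W) are all W)
n=37: W (go to 36, an L position)
n=38: L (options 37(W), 34(W), 32(W) are all W)
n=39: W (go to 38, an L position)
n=40: W (go to 36, an L position)
n=41: L (options 40(W), 37(W), 35(W) are all W)
L entries with 0 ≤ n ≤ 41: n = 1, 3, 6, 8, 11, 13, 16, 18, 21, 23, 26, 28, 31, 33, 36, 38, 41; that makes 17.

17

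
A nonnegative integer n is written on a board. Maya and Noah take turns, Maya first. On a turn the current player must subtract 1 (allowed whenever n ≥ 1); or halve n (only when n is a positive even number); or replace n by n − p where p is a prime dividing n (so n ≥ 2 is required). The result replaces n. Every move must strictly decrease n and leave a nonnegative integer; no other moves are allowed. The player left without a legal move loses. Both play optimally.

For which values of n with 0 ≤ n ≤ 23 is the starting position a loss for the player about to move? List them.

0, 4, 9, 14, 20

Use the standard recursion: the mover loses at a terminal position; elsewhere, the mover wins exactly when some move hands the opponent an L position.
n=0: no move → L
n=1: →0(L), so W
n=2: →0(L), so W
n=3: →0(L), so W
n=4: →2(W), 3(W) — all W, so L
n=5: →0(L), so W
n=6: →4(L), so W
n=7: →0(L), so W
n=8: →4(L), so W
n=9: →6(W), 8(W) — all W, so L
n=10: →9(L), so W
n=11: →0(L), so W
n=12: →9(L), so W
n=13: →0(L), so W
n=14: →7(W), 12(W), 13(W) — all W, so L
n=15: →14(L), so W
n=16: →14(L), so W
n=17: →0(L), so W
n=18: →9(L), so W
n=19: →0(L), so W
n=20: →10(W), 15(W), 18(W), 19(W) — all W, so L
n=21: →14(L), so W
n=22: →20(L), so W
n=23: →0(L), so W
Reading off the rows marked L gives the requested list; there are 5 such values of n.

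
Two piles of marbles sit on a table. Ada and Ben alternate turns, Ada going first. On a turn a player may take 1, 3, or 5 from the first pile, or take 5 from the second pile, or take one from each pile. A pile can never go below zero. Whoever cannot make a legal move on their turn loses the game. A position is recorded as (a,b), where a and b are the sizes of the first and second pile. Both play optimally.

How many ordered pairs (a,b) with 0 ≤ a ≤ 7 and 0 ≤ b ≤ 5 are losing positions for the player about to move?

Work bottom-up. With no move the player to move loses. Otherwise the position is W if at least one move leads to an L position for the opponent, and L if every move leads to a W.
Every move lowers a or b (never raises either), so fill the grid row by row in increasing a, and left to right within a row: each cell's successors are then already labelled.
      b=0  b=1  b=2  b=3  b=4  b=5
a=0:    L    L    L    L    L    W
a=1:    W    W    W    W    W    W
a=2:    L    L    L    L    L    W
a=3:    W    W    W    W    W    W
a=4:    L    L    L    L    L    W
a=5:    W    W    W    W    W    W
a=6:    L    L    L    L    L    W
a=7:    W    W    W    W    W    W
Cells with no legal move (terminal, hence L): (0,0), (0,1), (0,2), (0,3), (0,4).
The remaining L cells, each justified by listing all of its moves:
(2,0): the only move is to (1,0)(W), a W ⇒ L
(2,1): moves to (1,1)(W), (1,0)(W); every one is W ⇒ L
(2,2): moves to (1,2)(W), (1,1)(W); every one is W ⇒ L
(2,3): moves to (1,3)(W), (1,2)(W); every one is W ⇒ L
(2,4): moves to (1,4)(W), (1,3)(W); every one is W ⇒ L
(4,0): moves to (3,0)(W), (1,0)(W); every one is W ⇒ L
(4,1): moves to (3,1)(W), (1,1)(W), (3,0)(W); every one is W ⇒ L
(4,2): moves to (3,2)(W), (1,2)(W), (3,1)(W); every one is W ⇒ L
(4,3): moves to (3,3)(W), (1,3)(W), (3,2)(W); every one is W ⇒ L
(4,4): moves to (3,4)(W), (1,4)(W), (3,3)(W); every one is W ⇒ L
(6,0): moves to (5,0)(W), (3,0)(W), (1,0)(W); every one is W ⇒ L
(6,1): moves to (5,1)(W), (3,1)(W), (1,1)(W), (5,0)(W); every one is W ⇒ L
(6,2): moves to (5,2)(W), (3,2)(W), (1,2)(W), (5,1)(W); every one is W ⇒ L
(6,3): moves to (5,3)(W), (3,3)(W), (1,3)(W), (5,2)(W); every one is W ⇒ L
(6,4): moves to (5,4)(W), (3,4)(W), (1,4)(W), (5,3)(W); every one is W ⇒ L
Every other cell has at least one move into one of the L cells above, so it is W.
L cells per row: a=0: 5, a=1: 0, a=2: 5, a=3: 0, a=4: 5, a=5: 0, a=6: 5, a=7: 0; total 20.

20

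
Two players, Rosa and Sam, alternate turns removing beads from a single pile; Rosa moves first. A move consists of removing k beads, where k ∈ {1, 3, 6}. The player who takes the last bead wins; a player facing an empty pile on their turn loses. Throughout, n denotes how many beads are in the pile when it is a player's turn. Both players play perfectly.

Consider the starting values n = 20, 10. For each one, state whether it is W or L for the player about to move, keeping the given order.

Work bottom-up. With no move the player to move loses. Otherwise the position is W if at least one move leads to an L position for the opponent, and L if every move leads to a W.
n=0: no move → L
n=1: reaches L-position 0 → W
n=2: only reaches 1(W), which is W → L
n=3: reaches L-position 2 → W
n=4: only reaches 3(W), 1(W), all W → L
n=5: reaches L-position 4 → W
n=6: reaches L-position 0 → W
n=7: reaches L-position 4 → W
n=8: reaches L-position 2 → W
n=9: only reaches 8(W), 6(W), 3(W), all W → L
n=10: reaches L-position 9 → W
n=11: only reaches 10(W), 8(W), 5(W), all W → L
n=12: reaches L-position 11 → W
n=13: only reaches 12(W), 10(W), 7(W), all W → L
n=14: reaches L-position 13 → W
n=15: reaches L-position 9 → W
n=16: reaches L-position 13 → W
n=17: reaches L-position 11 → W
n=18: only reaches 17(W), 15(W), 12(W), all W → L
n=19: reaches L-position 18 → W
n=20: only reaches 19(W), 17(W), 14(W), all W → L

20: L, 10: W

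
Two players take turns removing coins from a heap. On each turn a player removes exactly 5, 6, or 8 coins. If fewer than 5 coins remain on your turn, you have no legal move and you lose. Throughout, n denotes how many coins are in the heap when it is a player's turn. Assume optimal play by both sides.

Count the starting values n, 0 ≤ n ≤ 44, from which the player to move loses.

20

Label each position W (a win for the player to move) or L (a loss). A position with no legal move is L; any other position is W exactly when some move reaches an L, and L when every move reaches a W.
n=0: no move → L
n=1: no move → L
n=2: no move → L
n=3: no move → L
n=4: no move → L
n=5: W (go to 0, an L position)
n=6: W (go to 1, an L position)
n=7: W (go to 2, an L position)
n=8: W (go to 3, an L position)
n=9: W (go to 4, an L position)
n=10: W (go to 4, an L position)
n=11: W (go to 3, an L position)
n=12: W (go to 4, an L position)
n=13: L (options 8(W), 7(W), 5(W) are all W)
n=14: L (options 9(W), 8(W), 6(W) are all W)
n=15: L (options 10(W), 9(W), 7(W) are all W)
n=16: L (options 11(W), 10(W), 8(W) are all W)
n=17: L (options 12(W), 11(W), 9(W) are all W)
n=18: W (go to 13, an L position)
n=19: W (go to 14, an L position)
n=20: W (go to 15, an L position)
n=21: W (go to 16, an L position)
n=22: W (go to 17, an L position)
n=23: W (go to 17, an L position)
n=24: W (go to 16, an L position)
n=25: W (go to 17, an L position)
n=26: L (options 21(W), 20(W), 18(W) are all W)
n=27: L (options 22(W), 21(W), 19(W) are all W)
n=28: L (options 23(W), 22(W), 20(W) are all W)
n=29: L (options 24(W), 23(W), 21(W) are all W)
n=30: L (options 25(W), 24(W), 22(W) are all W)
n=31: W (go to 26, an L position)
n=32: W (go to 27, an L position)
n=33: W (go to 28, an L position)
n=34: W (go to 29, an L position)
n=35: W (go to 30, an L position)
n=36: W (go to 30, an L position)
n=37: W (go to 29, an L position)
n=38: W (go to 30, an L position)
n=39: L (options 34(W), 33(W), 31(W) are all W)
n=40: L (options 35(W), 34(W), 32(W) are all W)
n=41: L (options 36(W), 35(W), 33(W) are all W)
n=42: L (options 37(W), 36(W), 34(W) are all W)
n=43: L (options 38(W), 37(W), 35(W) are all W)
n=44: W (go to 39, an L position)
L entries with 0 ≤ n ≤ 44: n = 0, 1, 2, 3, 4, 13, 14, 15, 16, 17, 26, 27, 28, 29, 30, 39, 40, 41, 42, 43; that makes 20.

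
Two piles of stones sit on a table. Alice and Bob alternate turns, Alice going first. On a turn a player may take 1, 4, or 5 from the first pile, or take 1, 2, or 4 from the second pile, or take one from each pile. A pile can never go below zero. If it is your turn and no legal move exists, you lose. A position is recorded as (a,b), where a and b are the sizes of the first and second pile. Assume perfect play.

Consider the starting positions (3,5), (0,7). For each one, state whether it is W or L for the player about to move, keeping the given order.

Positions with no move are L. A position that does have a move is losing for the player to move precisely when every available move leads to a winning position for the opponent. Fill in the labels:
No move ever increases a pile, so every position that can arise here has a ≤ 3 and b ≤ 7; it is enough to label the cells with 0 ≤ a ≤ 3 and 0 ≤ b ≤ 7.
Every move lowers a or b (never raises either), so fill the grid row by row in increasing a, and left to right within a row: each cell's successors are then already labelled.
      b=0  b=1  b=2  b=3  b=4  b=5  b=6  b=7
a=0:    L    W    W    L    W    W    L    W
a=1:    W    W    L    W    W    L    W    W
a=2:    L    W    W    W    W    W    W    L
a=3:    W    W    L    W    W    L    W    W
Cells with no legal move (terminal, hence L): (0,0).
The remaining L cells, each justified by listing all of its moves:
(0,3): →(0,2)(W), (0,1)(W) — all W, so L
(0,6): →(0,5)(W), (0,4)(W), (0,2)(W) — all W, so L
(1,2): →(0,2)(W), (1,1)(W), (1,0)(W), (0,1)(W) — all W, so L
(1,5): →(0,5)(W), (1,4)(W), (1,3)(W), (1,1)(W), (0,4)(W) — all W, so L
(2,0): →(1,0)(W) only, which is W, so L
(2,7): →(1,7)(W), (2,6)(W), (2,5)(W), (2,3)(W), (1,6)(W) — all W, so L
(3,2): →(2,2)(W), (3,1)(W), (3,0)(W), (2,1)(W) — all W, so L
(3,5): →(2,5)(W), (3,4)(W), (3,3)(W), (3,1)(W), (2,4)(W) — all W, so L
Every other cell has at least one move into one of the L cells above, so it is W.
(3,5): one of the L cells justified above, so L
(0,7): the move to (0,6) reaches an L cell, so W

(3,5): L, (0,7): W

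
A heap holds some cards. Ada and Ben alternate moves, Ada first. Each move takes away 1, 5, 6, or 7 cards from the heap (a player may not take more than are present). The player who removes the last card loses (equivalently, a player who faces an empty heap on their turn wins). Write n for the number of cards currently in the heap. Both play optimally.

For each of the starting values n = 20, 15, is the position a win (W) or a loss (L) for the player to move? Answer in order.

20: W, 15: L

Build the W/L table. Terminal = W. A non-terminal position is W if it has a move to some L; otherwise it is L.
n=0: no move; the opponent has just taken the last card and therefore loses → W
n=1: L (sole option 0(W) is W)
n=2: W (go to 1, an L position)
n=3: L (sole option 2(W) is W)
n=4: W (go to 3, an L position)
n=5: L (options 4(W), 0(W) are all W)
n=6: W (go to 5, an L position)
n=7: W (go to 1, an L position)
n=8: W (go to 3, an L position)
n=9: W (go to 3, an L position)
n=10: W (go to 5, an L position)
n=11: W (go to 5, an L position)
n=12: W (go to 5, an L position)
n=13: L (options 12(W), 8(W), 7(W), 6(W) are all W)
n=14: W (go to 13, an L position)
n=15: L (options 14(W), 10(W), 9(W), 8(W) are all W)
n=16: W (go to 15, an L position)
n=17: L (options 16(W), 12(W), 11(W), 10(W) are all W)
n=18: W (go to 17, an L position)
n=19: W (go to 13, an L position)
n=20: W (go to 15, an L position)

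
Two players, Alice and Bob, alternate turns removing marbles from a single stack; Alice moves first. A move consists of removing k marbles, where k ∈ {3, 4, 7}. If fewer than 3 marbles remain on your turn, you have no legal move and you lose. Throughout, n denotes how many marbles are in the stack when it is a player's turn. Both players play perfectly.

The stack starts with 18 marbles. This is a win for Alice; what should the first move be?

Work bottom-up. With no move the player to move loses. Otherwise the position is W if at least one move leads to an L position for the opponent, and L if every move leads to a W.
n=0: no move → L
n=1: no move → L
n=2: no move → L
n=3: can move to 0, which is L ⇒ W
n=4: can move to 1, which is L ⇒ W
n=5: can move to 2, which is L ⇒ W
n=6: can move to 2, which is L ⇒ W
n=7: can move to 0, which is L ⇒ W
n=8: can move to 1, which is L ⇒ W
n=9: can move to 2, which is L ⇒ W
n=10: moves to 7(W), 6(W), 3(W); every one is W ⇒ L
n=11: moves to 8(W), 7(W), 4(W); every one is W ⇒ L
n=12: moves to 9(W), 8(W), 5(W); every one is W ⇒ L
n=13: can move to 10, which is L ⇒ W
n=14: can move to 11, which is L ⇒ W
n=15: can move to 12, which is L ⇒ W
n=16: can move to 12, which is L ⇒ W
n=17: can move to 10, which is L ⇒ W
n=18: can move to 11, which is L ⇒ W
From 18, the L positions reachable in one move are: 11.

Remove 7, leaving 11.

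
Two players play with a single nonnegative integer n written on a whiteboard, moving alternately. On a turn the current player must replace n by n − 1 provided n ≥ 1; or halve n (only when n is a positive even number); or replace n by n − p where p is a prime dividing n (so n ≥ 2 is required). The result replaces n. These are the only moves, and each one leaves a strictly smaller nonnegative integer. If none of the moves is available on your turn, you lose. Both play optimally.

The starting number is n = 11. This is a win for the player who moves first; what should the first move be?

Build the W/L table. Terminal = L. A non-terminal position is W if it has a move to some L; otherwise it is L.
n=0: no move → L
n=1: W (go to 0, an L position)
n=2: W (go to 0, an L position)
n=3: W (go to 0, an L position)
n=4: L (options 2(W), 3(W) are all W)
n=5: W (go to 0, an L position)
n=6: W (go to 4, an L position)
n=7: W (go to 0, an L position)
n=8: W (go to 4, an L position)
n=9: L (options 6(W), 8(W) are all W)
n=10: W (go to 9, an L position)
n=11: W (go to 0, an L position)
From 11, the L positions reachable in one move are: 0.

Move to 0.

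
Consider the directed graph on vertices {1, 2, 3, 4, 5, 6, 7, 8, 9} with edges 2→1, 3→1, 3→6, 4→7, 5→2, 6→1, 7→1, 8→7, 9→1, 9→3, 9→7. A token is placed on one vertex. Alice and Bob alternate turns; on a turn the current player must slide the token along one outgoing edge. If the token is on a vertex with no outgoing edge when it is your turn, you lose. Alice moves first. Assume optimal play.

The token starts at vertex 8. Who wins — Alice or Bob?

Bob wins.

Classify positions by backward induction: terminal positions (no move available) are L. From any other position, the mover wins iff some move reaches an L.
Every edge goes from a vertex to one that appears earlier in the order 1, 6, 7, 3, 9, 8, 2, 5, 4, so processing vertices in that order labels each vertex after all of its successors.
1: no outgoing edge → L
6: can move to 1, which is L ⇒ W
7: can move to 1, which is L ⇒ W
3: can move to 1, which is L ⇒ W
9: can move to 1, which is L ⇒ W
8: the only move is to 7(W), a W ⇒ L
2: can move to 1, which is L ⇒ W
5: the only move is to 2(W), a W ⇒ L
4: the only move is to 7(W), a W ⇒ L
The starting position 8 is L: whatever Alice does, the opponent receives a W position.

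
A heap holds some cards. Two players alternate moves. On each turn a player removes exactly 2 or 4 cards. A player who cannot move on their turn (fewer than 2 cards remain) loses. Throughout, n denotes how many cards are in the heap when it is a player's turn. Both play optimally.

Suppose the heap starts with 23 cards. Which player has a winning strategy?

Classify positions by backward induction: terminal positions (no move available) are L. From any other position, the mover wins iff some move reaches an L.
n=0: no move → L
n=1: no move → L
n=2: →0(L), so W
n=3: →1(L), so W
n=4: →0(L), so W
n=5: →1(L), so W
n=6: →4(W), 2(W) — all W, so L
n=7: →5(W), 3(W) — all W, so L
n=8: →6(L), so W
n=9: →7(L), so W
n=10: →6(L), so W
n=11: →7(L), so W
n=12: →10(W), 8(W) — all W, so L
n=13: →11(W), 9(W) — all W, so L
n=14: →12(L), so W
n=15: →13(L), so W
n=16: →12(L), so W
n=17: →13(L), so W
n=18: →16(W), 14(W) — all W, so L
n=19: →17(W), 15(W) — all W, so L
n=20: →18(L), so W
n=21: →19(L), so W
n=22: →18(L), so W
n=23: →19(L), so W
The starting position 23 is W: the player to move should remove 4, leaving 19, handing over an L position.

The first player wins.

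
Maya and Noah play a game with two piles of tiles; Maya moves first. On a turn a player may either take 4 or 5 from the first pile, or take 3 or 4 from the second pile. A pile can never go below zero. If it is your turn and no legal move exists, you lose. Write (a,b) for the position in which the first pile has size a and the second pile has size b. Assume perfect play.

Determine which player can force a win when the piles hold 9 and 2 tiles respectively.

Noah wins.

Classify positions by backward induction: terminal positions (no move available) are L. From any other position, the mover wins iff some move reaches an L.
No move ever increases a pile, so every position that can arise here has a ≤ 9 and b ≤ 2; it is enough to label the cells with 0 ≤ a ≤ 9 and 0 ≤ b ≤ 2.
Every move lowers a or b (never raises either), so fill the grid row by row in increasing a, and left to right within a row: each cell's successors are then already labelled.
      b=0  b=1  b=2
a=0:    L    L    L
a=1:    L    L    L
a=2:    L    L    L
a=3:    L    L    L
a=4:    W    W    W
a=5:    W    W    W
a=6:    W    W    W
a=7:    W    W    W
a=8:    W    W    W
a=9:    L    L    L
Cells with no legal move (terminal, hence L): (0,0), (0,1), (0,2), (1,0), (1,1), (1,2), (2,0), (2,1), (2,2), (3,0), (3,1), (3,2).
The remaining L cells, each justified by listing all of its moves:
(9,0): moves to (5,0)(W), (4,0)(W); every one is W ⇒ L
(9,1): moves to (5,1)(W), (4,1)(W); every one is W ⇒ L
(9,2): moves to (5,2)(W), (4,2)(W); every one is W ⇒ L
Every other cell has at least one move into one of the L cells above, so it is W.
The starting position (9,2) is L: whatever Maya does, the opponent receives a W position.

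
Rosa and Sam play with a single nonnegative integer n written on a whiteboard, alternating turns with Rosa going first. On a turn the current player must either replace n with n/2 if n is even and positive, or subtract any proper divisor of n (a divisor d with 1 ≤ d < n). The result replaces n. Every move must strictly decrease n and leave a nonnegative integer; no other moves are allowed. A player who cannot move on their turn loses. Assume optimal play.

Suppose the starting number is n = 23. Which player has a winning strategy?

Sam wins.

Build the W/L table. Terminal = L. A non-terminal position is W if it has a move to some L; otherwise it is L.
n=0: no move → L
n=1: no move → L
n=2: W (go to 1, an L position)
n=3: L (sole option 2(W) is W)
n=4: W (go to 3, an L position)
n=5: L (sole option 4(W) is W)
n=6: W (go to 3, an L position)
n=7: L (sole option 6(W) is W)
n=8: W (go to 7, an L position)
n=9: L (options 6(W), 8(W) are all W)
n=10: W (go to 5, an L position)
n=11: L (sole option 10(W) is W)
n=12: W (go to 9, an L position)
n=13: L (sole option 12(W) is W)
n=14: W (go to 7, an L position)
n=15: L (options 10(W), 12(W), 14(W) are all W)
n=16: W (go to 15, an L position)
n=17: L (sole option 16(W) is W)
n=18: W (go to 9, an L position)
n=19: L (sole option 18(W) is W)
n=20: W (go to 15, an L position)
n=21: L (options 14(W), 18(W), 20(W) are all W)
n=22: W (go to 11, an L position)
n=23: L (sole option 22(W) is W)
Every move from 23 reaches a W position, so the mover loses.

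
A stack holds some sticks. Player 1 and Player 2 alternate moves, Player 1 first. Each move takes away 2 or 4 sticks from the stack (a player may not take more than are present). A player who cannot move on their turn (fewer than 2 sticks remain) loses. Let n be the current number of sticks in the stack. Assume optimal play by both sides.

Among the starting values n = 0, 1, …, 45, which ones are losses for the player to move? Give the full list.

Label each position W (a win for the player to move) or L (a loss). A position with no legal move is L; any other position is W exactly when some move reaches an L, and L when every move reaches a W.
n=0: no move → L
n=1: no move → L
n=2: W (go to 0, an L position)
n=3: W (go to 1, an L position)
n=4: W (go to 0, an L position)
n=5: W (go to 1, an L position)
n=6: L (options 4(W), 2(W) are all W)
n=7: L (options 5(W), 3(W) are all W)
n=8: W (go to 6, an L position)
n=9: W (go to 7, an L position)
n=10: W (go to 6, an L position)
n=11: W (go to 7, an L position)
n=12: L (options 10(W), 8(W) are all W)
n=13: L (options 11(W), 9(W) are all W)
n=14: W (go to 12, an L position)
n=15: W (go to 13, an L position)
n=16: W (go to 12, an L position)
n=17: W (go to 13, an L position)
n=18: L (options 16(W), 14(W) are all W)
n=19: L (options 17(W), 15(W) are all W)
n=20: W (go to 18, an L position)
n=21: W (go to 19, an L position)
n=22: W (go to 18, an L position)
n=23: W (go to 19, an L position)
n=24: L (options 22(W), 20(W) are all W)
n=25: L (options 23(W), 21(W) are all W)
n=26: W (go to 24, an L position)
n=27: W (go to 25, an L position)
n=28: W (go to 24, an L position)
n=29: W (go to 25, an L position)
n=30: L (options 28(W), 26(W) are all W)
n=31: L (options 29(W), 27(W) are all W)
n=32: W (go to 30, an L position)
n=33: W (go to 31, an L position)
n=34: W (go to 30, an L position)
n=35: W (go to 31, an L position)
n=36: L (options 34(W), 32(W) are all W)
n=37: L (options 35(W), 33(W) are all W)
n=38: W (go to 36, an L position)
n=39: W (go to 37, an L position)
n=40: W (go to 36, an L position)
n=41: W (go to 37, an L position)
n=42: L (options 40(W), 38(W) are all W)
n=43: L (options 41(W), 39(W) are all W)
n=44: W (go to 42, an L position)
n=45: W (go to 43, an L position)
The losing starting values of n are exactly the entries labelled L in this table (16 of them).

0, 1, 6, 7, 12, 13, 18, 19, 24, 25, 30, 31, 36, 37, 42, 43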